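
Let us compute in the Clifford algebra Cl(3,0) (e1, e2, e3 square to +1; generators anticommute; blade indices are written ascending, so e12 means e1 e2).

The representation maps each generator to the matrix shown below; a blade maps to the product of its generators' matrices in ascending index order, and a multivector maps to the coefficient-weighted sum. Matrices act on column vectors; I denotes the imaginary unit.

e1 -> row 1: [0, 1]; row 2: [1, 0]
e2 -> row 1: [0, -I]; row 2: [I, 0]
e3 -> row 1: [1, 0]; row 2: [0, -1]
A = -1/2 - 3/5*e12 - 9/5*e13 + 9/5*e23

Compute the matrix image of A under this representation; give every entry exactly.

Bivector images (products of the table entries): rho(e12) = rho(e1)rho(e2) = row 1: [I, 0]; row 2: [0, -I]; rho(e13) = rho(e1)rho(e3) = row 1: [0, -1]; row 2: [1, 0]; rho(e23) = rho(e2)rho(e3) = row 1: [0, I]; row 2: [I, 0].
M = (-1/2)*1 + (-3/5)*rho(e12) + (-9/5)*rho(e13) + (9/5)*rho(e23), summed entrywise (1 is the identity matrix):
Answer: row 1: [-1/2 - 3*I/5, 9/5 + 9*I/5]; row 2: [-9/5 + 9*I/5, -1/2 + 3*I/5]


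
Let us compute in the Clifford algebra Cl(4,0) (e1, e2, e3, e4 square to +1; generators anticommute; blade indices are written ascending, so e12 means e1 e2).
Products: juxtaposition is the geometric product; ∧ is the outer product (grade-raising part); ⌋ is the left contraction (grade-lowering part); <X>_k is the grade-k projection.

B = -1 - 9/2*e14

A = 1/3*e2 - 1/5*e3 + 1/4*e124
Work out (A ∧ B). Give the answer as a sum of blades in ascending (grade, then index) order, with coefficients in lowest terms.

step 1: -1/3*e2 + 1/5*e3 + 5/4*e124 - 9/10*e134
Answer: -1/3*e2 + 1/5*e3 + 5/4*e124 - 9/10*e134


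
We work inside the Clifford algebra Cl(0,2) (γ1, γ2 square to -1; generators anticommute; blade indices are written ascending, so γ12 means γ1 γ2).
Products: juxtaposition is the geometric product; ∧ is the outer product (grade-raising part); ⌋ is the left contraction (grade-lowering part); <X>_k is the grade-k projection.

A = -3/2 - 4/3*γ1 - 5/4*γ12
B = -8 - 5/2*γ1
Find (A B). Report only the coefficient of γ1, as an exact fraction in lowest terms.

step 1: 26/3 + 173/12*γ1 + 25/8*γ2 + 10*γ12
Answer: 173/12


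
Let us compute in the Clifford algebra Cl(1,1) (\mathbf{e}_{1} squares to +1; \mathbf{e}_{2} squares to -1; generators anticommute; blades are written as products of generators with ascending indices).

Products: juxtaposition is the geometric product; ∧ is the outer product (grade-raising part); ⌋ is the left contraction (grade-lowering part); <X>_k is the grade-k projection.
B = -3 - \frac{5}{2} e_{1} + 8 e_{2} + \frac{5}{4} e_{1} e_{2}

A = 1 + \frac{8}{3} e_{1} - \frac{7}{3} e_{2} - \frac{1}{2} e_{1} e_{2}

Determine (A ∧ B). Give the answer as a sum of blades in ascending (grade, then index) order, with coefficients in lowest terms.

step 1: -3 - \frac{21}{2} e_{1} + 15 e_{2} + \frac{73}{4} e_{1} e_{2}
Answer: -3 - \frac{21}{2} e_{1} + 15 e_{2} + \frac{73}{4} e_{1} e_{2}


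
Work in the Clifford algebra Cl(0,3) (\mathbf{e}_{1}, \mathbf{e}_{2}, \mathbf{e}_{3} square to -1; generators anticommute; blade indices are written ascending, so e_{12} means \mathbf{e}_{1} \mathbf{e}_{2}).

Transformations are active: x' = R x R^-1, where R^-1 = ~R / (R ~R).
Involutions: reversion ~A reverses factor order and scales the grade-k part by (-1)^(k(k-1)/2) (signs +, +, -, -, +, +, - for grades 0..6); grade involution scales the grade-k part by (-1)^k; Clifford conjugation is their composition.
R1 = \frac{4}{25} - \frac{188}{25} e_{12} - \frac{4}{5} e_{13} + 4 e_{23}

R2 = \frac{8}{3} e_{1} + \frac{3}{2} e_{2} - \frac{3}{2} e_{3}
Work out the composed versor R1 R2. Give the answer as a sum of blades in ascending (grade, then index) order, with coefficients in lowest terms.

Distribute over the terms of R2 (each basis-blade product reordered to ascending indices, repeated generators contracted through their squares):
R1 (\frac{8}{3} e_{1}) = \frac{32}{75} e_{1} - \frac{1504}{75} e_{2} - \frac{32}{15} e_{3} + \frac{32}{3} e_{123}
R1 (\frac{3}{2} e_{2}) = \frac{282}{25} e_{1} + \frac{6}{25} e_{2} + 6 e_{3} + \frac{6}{5} e_{123}
R1 (-\frac{3}{2} e_{3}) = -\frac{6}{5} e_{1} + 6 e_{2} - \frac{6}{25} e_{3} + \frac{282}{25} e_{123}
Summing the partial products and collecting blades:
Answer: \frac{788}{75} e_{1} - \frac{1036}{75} e_{2} + \frac{272}{75} e_{3} + \frac{1736}{75} e_{123}


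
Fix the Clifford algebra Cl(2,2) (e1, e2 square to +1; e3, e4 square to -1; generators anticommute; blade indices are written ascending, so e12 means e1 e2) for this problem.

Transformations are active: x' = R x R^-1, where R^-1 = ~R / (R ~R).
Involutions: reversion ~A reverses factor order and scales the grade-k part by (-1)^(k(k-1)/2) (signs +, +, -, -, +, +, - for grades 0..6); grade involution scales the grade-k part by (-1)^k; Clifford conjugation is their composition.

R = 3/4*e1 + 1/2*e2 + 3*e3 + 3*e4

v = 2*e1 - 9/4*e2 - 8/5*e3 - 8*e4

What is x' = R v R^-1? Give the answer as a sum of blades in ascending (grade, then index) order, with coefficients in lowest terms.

~R = 3/4*e1 + 1/2*e2 + 3*e3 + 3*e4, and R ~R = -275/16, so R^-1 = ~R / (-275/16).
R v = 1167/40 - 43/16*e12 - 36/5*e13 - 12*e14 + 119/20*e23 + 11/4*e24 - 96/5*e34
Answer: -6251/1375*e1 + 3039/5500*e2 - 11804/1375*e3 - 3004/1375*e4


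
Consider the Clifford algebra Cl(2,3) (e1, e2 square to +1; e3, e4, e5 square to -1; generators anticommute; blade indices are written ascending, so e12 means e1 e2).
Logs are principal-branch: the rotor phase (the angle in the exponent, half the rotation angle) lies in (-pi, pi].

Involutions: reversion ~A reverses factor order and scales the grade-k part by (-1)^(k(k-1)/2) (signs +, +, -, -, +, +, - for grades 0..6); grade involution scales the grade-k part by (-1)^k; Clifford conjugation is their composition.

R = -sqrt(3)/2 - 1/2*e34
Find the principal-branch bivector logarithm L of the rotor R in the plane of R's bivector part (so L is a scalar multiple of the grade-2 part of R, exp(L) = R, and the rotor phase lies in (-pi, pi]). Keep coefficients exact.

The scalar part of R is -sqrt(3)/2, so the principal-branch rotor phase is pinned; divide the bivector part by its sine to get the unit plane — L is the phase times that plane.
Concretely: cos(phase) = -sqrt(3)/2 gives phase = ±5*pi/6, and since phase/sin(phase) is even the sign is immaterial: L = (phase/sin(phase)) * <R>_2 = (5*pi/3) * <R>_2.
Answer: -5*pi/6*e34


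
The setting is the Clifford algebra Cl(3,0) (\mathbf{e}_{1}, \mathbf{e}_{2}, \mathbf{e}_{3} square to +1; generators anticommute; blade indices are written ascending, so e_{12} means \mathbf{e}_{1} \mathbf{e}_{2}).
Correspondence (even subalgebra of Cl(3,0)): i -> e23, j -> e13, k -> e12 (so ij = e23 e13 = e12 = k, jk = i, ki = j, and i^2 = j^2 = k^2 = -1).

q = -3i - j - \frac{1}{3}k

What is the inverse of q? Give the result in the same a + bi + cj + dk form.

In blades: q = -\frac{1}{3} e_{12} - e_{13} - 3 e_{23}.
With qbar = \frac{1}{3} e_{12} + e_{13} + 3 e_{23} (scalar fixed, mapped units negated), q qbar = \frac{91}{9} (the sum of squared coefficients), so q^-1 = qbar / (\frac{91}{9}) = \frac{3}{91} e_{12} + \frac{9}{91} e_{13} + \frac{27}{91} e_{23}; translating back:
Answer: \frac{27}{91}i + \frac{9}{91}j + \frac{3}{91}k


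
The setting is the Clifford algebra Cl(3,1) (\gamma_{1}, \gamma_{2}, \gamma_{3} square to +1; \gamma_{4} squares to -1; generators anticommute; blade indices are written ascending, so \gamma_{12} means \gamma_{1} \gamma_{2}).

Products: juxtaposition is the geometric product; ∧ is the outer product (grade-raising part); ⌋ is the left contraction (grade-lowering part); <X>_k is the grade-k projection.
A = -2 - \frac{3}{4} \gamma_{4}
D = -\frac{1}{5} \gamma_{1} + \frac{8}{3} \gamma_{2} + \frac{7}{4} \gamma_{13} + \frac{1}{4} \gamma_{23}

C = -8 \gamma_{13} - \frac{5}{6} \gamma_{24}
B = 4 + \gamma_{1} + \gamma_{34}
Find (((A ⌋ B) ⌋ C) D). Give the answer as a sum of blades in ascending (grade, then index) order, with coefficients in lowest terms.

step 1: -8 - 2 \gamma_{1} - \frac{3}{4} \gamma_{3} - 2 \gamma_{34}
step 2: -6 \gamma_{1} + 16 \gamma_{3} + 64 \gamma_{13} + \frac{20}{3} \gamma_{24}
step 3: -\frac{554}{5} - 28 \gamma_{1} - 4 \gamma_{2} + \frac{23}{10} \gamma_{3} - \frac{160}{9} \gamma_{4} - 32 \gamma_{12} + \frac{16}{5} \gamma_{13} - \frac{128}{3} \gamma_{23} + \frac{5}{3} \gamma_{34} - \frac{1033}{6} \gamma_{123} - \frac{4}{3} \gamma_{124} - \frac{35}{3} \gamma_{1234}
Answer: -\frac{554}{5} - 28 \gamma_{1} - 4 \gamma_{2} + \frac{23}{10} \gamma_{3} - \frac{160}{9} \gamma_{4} - 32 \gamma_{12} + \frac{16}{5} \gamma_{13} - \frac{128}{3} \gamma_{23} + \frac{5}{3} \gamma_{34} - \frac{1033}{6} \gamma_{123} - \frac{4}{3} \gamma_{124} - \frac{35}{3} \gamma_{1234}


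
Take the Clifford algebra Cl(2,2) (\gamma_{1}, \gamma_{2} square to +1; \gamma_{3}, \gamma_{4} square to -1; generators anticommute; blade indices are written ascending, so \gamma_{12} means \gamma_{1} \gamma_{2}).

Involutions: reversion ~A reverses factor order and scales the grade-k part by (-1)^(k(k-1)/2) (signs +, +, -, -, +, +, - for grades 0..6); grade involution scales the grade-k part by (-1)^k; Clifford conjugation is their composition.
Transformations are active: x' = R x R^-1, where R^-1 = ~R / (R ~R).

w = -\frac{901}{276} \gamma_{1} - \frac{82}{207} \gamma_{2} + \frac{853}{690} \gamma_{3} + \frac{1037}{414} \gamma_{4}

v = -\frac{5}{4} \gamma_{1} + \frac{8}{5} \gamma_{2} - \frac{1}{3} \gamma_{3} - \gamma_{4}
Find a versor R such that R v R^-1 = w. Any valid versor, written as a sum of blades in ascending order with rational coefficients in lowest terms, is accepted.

Take R = v + w = -\frac{623}{138} \gamma_{1} + \frac{1246}{1035} \gamma_{2} + \frac{623}{690} \gamma_{3} + \frac{623}{414} \gamma_{4}. Because q(v) = q(w) = \frac{10841}{3600}, conjugation by R sends v exactly to w.
Answer: -\frac{623}{138} \gamma_{1} + \frac{1246}{1035} \gamma_{2} + \frac{623}{690} \gamma_{3} + \frac{623}{414} \gamma_{4}


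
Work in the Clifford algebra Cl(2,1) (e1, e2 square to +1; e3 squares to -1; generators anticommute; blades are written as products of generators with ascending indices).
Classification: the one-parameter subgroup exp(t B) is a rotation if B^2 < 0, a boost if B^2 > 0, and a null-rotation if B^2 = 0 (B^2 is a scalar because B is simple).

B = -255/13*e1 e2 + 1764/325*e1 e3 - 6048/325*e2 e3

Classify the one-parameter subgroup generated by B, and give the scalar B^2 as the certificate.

B^2 term by term: the squares give (-255/13)^2*(e1 e2)^2 + (1764/325)^2*(e1 e3)^2 + (-6048/325)^2*(e2 e3)^2 = 65025/169*(-1) + 3111696/105625*(+1) + 36578304/105625*(+1) = -9 (each basis 2-blade squares to minus the product of its generators' squares); cross terms between blades sharing an index anticommute and cancel. So B^2 = -9.
Answer: rotation, certificate B^2 = -9. The invariant at work: B^2 = -9 is unchanged by conjugation, hence its sign classifies the subgroup whatever basis B is written in.


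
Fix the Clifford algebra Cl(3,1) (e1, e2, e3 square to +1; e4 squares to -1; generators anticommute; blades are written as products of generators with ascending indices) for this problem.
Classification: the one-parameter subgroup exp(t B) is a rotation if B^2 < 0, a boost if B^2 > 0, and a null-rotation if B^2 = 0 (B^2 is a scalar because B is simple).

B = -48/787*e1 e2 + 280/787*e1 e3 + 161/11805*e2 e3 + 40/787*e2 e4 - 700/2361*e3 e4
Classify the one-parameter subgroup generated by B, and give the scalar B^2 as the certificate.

B^2 term by term: the squares give (-48/787)^2*(e1 e2)^2 + (280/787)^2*(e1 e3)^2 + (161/11805)^2*(e2 e3)^2 + (40/787)^2*(e2 e4)^2 + (-700/2361)^2*(e3 e4)^2 = 2304/619369*(-1) + 78400/619369*(-1) + 25921/139358025*(-1) + 1600/619369*(+1) + 490000/5574321*(+1) = -1/25 (each basis 2-blade squares to minus the product of its generators' squares); cross terms between blades sharing an index anticommute and cancel; the commuting (index-disjoint) pairs give grade-4 terms 2*c*c'*(blade product), which cancel blade by blade — e1 e2 e3 e4: 22400/619369 - 22400/619369 = 0 — confirming B is simple. So B^2 = -1/25.
Answer: rotation, certificate B^2 = -1/25. The invariant at work: B^2 = -1/25 is unchanged by conjugation, hence its sign classifies the subgroup whatever basis B is written in.


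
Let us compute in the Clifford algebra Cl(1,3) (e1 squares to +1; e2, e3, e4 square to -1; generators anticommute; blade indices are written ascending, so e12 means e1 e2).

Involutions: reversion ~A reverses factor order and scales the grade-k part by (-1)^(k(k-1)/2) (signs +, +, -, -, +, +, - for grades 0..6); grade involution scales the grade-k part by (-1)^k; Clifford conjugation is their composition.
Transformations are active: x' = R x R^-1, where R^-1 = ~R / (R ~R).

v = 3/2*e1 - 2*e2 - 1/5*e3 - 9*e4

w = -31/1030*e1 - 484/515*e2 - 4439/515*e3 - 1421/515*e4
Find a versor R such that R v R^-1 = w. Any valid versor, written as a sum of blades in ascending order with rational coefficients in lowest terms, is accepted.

Since q(v) = q(w) = -8279/100, the sum R = v + w = 757/515*e1 - 1514/515*e2 - 4542/515*e3 - 6056/515*e4 does the job whenever invertible.
Answer: 757/515*e1 - 1514/515*e2 - 4542/515*e3 - 6056/515*e4


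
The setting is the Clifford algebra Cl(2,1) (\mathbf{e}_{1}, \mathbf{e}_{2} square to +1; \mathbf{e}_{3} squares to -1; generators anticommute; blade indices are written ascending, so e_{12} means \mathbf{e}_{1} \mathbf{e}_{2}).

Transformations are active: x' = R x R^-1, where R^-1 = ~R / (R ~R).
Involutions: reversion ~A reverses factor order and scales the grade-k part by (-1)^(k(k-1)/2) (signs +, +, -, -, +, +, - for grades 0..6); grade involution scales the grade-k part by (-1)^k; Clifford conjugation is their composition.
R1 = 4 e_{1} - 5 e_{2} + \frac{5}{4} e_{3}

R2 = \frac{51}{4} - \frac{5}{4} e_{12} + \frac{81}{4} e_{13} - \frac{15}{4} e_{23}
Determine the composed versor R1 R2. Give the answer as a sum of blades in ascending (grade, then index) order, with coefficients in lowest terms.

Distribute over the terms of R1 (each basis-blade product reordered to ascending indices, repeated generators contracted through their squares):
(4 e_{1}) R2 = 51 e_{1} - 5 e_{2} + 81 e_{3} - 15 e_{123}
(-5 e_{2}) R2 = -\frac{25}{4} e_{1} - \frac{255}{4} e_{2} + \frac{75}{4} e_{3} + \frac{405}{4} e_{123}
(\frac{5}{4} e_{3}) R2 = \frac{405}{16} e_{1} - \frac{75}{16} e_{2} + \frac{255}{16} e_{3} - \frac{25}{16} e_{123}
Summing the partial products and collecting blades:
Answer: \frac{1121}{16} e_{1} - \frac{1175}{16} e_{2} + \frac{1851}{16} e_{3} + \frac{1355}{16} e_{123}


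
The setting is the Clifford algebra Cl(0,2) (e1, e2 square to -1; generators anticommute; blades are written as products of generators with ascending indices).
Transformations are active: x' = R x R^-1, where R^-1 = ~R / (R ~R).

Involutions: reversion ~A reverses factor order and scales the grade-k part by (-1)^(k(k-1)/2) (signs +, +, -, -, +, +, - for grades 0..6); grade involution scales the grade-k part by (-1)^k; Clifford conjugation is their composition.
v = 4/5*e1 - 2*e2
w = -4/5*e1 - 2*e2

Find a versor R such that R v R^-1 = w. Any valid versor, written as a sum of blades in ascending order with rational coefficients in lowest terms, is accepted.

R = v + w = -4*e2 works: the equal norms (-116/25) guarantee its sandwich swaps v into w.
Answer: -4*e2


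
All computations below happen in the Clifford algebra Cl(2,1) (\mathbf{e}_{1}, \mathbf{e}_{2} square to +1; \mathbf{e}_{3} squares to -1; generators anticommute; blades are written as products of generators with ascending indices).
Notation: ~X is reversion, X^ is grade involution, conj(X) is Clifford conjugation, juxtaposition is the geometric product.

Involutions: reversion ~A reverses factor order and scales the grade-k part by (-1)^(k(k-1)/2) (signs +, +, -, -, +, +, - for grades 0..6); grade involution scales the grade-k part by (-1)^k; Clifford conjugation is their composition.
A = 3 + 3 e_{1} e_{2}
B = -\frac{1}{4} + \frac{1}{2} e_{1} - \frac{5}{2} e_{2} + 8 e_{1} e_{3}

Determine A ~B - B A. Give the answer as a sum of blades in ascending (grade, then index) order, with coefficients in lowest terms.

first term: -\frac{3}{4} - 6 e_{1} - 9 e_{2} - \frac{3}{4} e_{1} e_{2} - 24 e_{1} e_{3} + 24 e_{2} e_{3}
second term: -\frac{3}{4} + 9 e_{1} - 6 e_{2} - \frac{3}{4} e_{1} e_{2} + 24 e_{1} e_{3} + 24 e_{2} e_{3}
Answer: -15 e_{1} - 3 e_{2} - 48 e_{1} e_{3}


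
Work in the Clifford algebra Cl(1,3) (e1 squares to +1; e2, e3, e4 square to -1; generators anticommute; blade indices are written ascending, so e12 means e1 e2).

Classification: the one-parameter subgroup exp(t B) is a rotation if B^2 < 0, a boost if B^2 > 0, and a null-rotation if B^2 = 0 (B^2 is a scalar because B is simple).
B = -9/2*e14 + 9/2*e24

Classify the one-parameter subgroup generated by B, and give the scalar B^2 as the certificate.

B^2 term by term: the squares give (-9/2)^2*(e14)^2 + (9/2)^2*(e24)^2 = 81/4*(+1) + 81/4*(-1) = 0 (each basis 2-blade squares to minus the product of its generators' squares); cross terms between blades sharing an index anticommute and cancel. So B^2 = 0.
Answer: null-rotation, certificate B^2 = 0. The invariant at work: B^2 = 0 is unchanged by conjugation, hence its sign classifies the subgroup whatever basis B is written in.


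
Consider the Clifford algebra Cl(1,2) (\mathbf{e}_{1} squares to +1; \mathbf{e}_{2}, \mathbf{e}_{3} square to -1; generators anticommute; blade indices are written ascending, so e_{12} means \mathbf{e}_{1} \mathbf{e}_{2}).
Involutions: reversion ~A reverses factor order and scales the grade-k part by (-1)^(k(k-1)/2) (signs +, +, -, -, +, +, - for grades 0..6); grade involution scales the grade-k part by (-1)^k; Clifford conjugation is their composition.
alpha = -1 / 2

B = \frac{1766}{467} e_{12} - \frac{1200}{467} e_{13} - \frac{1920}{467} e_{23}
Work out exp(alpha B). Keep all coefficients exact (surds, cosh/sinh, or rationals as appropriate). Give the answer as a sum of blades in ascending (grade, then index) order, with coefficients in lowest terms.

B^2 term by term: the squares give (\frac{1766}{467})^2*(e_{12})^2 + (-\frac{1200}{467})^2*(e_{13})^2 + (-\frac{1920}{467})^2*(e_{23})^2 = \frac{3118756}{218089}*(+1) + \frac{1440000}{218089}*(+1) + \frac{3686400}{218089}*(-1) = 4 (each basis 2-blade squares to minus the product of its generators' squares); cross terms between blades sharing an index anticommute and cancel. So B^2 = 4.
B^2 = 4 — a positive square means the series sums to a boost: l = 2, alpha*l = -1, so exp(alpha B) = cosh(-1) + (sinh(-1)/2)*B = \cosh{\left(1 \right)} + (- \frac{\sinh{\left(1 \right)}}{2})*B.
Answer: \cosh{\left(1 \right)} - \frac{883 \sinh{\left(1 \right)}}{467} e_{12} + \frac{600 \sinh{\left(1 \right)}}{467} e_{13} + \frac{960 \sinh{\left(1 \right)}}{467} e_{23}


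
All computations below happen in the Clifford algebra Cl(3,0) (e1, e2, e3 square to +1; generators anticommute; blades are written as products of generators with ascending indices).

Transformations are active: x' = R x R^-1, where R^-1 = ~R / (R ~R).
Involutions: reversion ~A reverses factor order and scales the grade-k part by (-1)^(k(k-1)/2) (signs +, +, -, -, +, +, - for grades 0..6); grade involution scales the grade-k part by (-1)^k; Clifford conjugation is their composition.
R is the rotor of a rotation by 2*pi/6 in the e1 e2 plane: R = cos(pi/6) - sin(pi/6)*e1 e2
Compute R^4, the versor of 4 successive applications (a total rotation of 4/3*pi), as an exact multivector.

Because a rotor carries half the rotation angle, composing 4 copies of this e1 e2-plane rotor multiplies the phase: 4*(pi/6) = 2*pi/3, hence R^4 = cos(2*pi/3) - sin(2*pi/3)*e1 e2.
cos(2*pi/3) = -1/2 and sin(2*pi/3) = sqrt(3)/2, so R^4 = -1/2 - sqrt(3)/2*e1 e2. The net rotation is 4/3*pi; the rotor keeps the half-angle phase exactly.
Answer: -1/2 - sqrt(3)/2*e1 e2


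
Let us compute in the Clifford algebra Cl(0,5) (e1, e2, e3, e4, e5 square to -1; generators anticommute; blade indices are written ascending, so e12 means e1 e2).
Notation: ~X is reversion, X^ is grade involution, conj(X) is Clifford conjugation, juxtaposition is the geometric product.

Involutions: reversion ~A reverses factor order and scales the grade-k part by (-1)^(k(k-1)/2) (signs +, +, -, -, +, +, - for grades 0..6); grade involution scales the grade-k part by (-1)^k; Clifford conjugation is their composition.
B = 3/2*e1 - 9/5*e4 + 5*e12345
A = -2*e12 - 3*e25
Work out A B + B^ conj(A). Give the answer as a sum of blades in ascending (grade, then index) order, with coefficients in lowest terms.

first term: -3*e2 + 18/5*e124 - 9/2*e125 + 15*e134 - 27/5*e245 + 10*e345
second term: 3*e2 + 18/5*e124 - 9/2*e125 + 15*e134 - 27/5*e245 + 10*e345
Answer: 36/5*e124 - 9*e125 + 30*e134 - 54/5*e245 + 20*e345


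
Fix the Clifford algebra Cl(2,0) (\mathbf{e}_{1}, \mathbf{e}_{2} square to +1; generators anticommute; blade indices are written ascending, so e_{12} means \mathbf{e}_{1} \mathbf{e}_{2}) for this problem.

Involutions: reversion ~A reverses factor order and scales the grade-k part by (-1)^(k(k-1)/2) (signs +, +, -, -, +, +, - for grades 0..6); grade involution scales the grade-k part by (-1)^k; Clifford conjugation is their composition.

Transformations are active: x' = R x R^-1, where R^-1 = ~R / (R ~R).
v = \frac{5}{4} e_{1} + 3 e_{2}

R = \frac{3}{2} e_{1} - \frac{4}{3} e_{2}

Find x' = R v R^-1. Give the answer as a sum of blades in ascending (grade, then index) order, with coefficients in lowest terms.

~R = \frac{3}{2} e_{1} - \frac{4}{3} e_{2}, and R ~R = \frac{145}{36}, so R^-1 = ~R / (\frac{145}{36}).
R v = -\frac{17}{8} + \frac{37}{6} e_{12}
Answer: -\frac{1643}{580} e_{1} - \frac{231}{145} e_{2}


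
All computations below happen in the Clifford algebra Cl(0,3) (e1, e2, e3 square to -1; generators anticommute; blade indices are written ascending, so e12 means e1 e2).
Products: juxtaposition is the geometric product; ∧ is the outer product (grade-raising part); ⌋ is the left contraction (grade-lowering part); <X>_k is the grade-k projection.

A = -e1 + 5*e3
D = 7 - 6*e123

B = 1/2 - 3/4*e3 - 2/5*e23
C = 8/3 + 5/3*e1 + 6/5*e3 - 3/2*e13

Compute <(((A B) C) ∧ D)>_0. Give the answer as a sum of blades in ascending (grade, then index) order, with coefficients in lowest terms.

step 1: 15/4 - 1/2*e1 - 2*e2 + 5/2*e3 + 3/4*e13 + 2/5*e123
step 2: 215/24 + 4/15*e1 - 89/15*e2 + 35/3*e3 + 214/75*e12 - 1007/120*e13 - 46/15*e23 - 29/15*e123
step 3: 1505/24 + 28/15*e1 - 623/15*e2 + 245/3*e3 + 1498/75*e12 - 7049/120*e13 - 322/15*e23 - 4037/60*e123
step 4: 1505/24
Answer: 1505/24


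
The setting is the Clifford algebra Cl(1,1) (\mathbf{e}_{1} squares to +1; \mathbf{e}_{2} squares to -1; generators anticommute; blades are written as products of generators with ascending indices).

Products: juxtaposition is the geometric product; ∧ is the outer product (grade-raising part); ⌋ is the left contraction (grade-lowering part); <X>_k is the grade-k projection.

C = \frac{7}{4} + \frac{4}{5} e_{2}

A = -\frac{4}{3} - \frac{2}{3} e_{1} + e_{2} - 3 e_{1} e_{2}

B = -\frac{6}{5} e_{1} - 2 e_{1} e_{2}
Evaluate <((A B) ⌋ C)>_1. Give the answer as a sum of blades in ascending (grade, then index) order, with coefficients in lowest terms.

step 1: \frac{34}{5} - \frac{2}{5} e_{1} - \frac{34}{15} e_{2} + \frac{58}{15} e_{1} e_{2}
step 2: \frac{2057}{150} + \frac{136}{25} e_{2}
step 3: \frac{136}{25} e_{2}
Answer: \frac{136}{25} e_{2}


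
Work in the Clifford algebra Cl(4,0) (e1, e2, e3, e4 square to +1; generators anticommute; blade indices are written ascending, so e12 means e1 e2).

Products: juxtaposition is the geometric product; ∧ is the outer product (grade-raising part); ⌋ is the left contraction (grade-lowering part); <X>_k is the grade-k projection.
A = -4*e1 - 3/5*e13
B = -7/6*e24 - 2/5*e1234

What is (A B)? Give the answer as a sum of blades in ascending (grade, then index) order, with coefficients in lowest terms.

step 1: 6/25*e24 + 14/3*e124 + 8/5*e234 - 7/10*e1234
Answer: 6/25*e24 + 14/3*e124 + 8/5*e234 - 7/10*e1234


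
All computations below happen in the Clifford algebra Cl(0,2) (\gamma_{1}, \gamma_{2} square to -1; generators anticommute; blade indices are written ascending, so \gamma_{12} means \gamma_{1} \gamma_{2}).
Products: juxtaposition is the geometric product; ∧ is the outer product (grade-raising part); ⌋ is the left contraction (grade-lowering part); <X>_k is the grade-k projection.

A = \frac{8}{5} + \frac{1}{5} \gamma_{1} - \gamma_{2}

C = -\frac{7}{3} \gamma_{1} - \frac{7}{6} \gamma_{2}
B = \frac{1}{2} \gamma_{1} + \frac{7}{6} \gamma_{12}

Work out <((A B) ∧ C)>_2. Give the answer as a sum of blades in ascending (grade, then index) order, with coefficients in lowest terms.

step 1: -\frac{1}{10} - \frac{11}{30} \gamma_{1} - \frac{7}{30} \gamma_{2} + \frac{71}{30} \gamma_{12}
step 2: \frac{7}{30} \gamma_{1} + \frac{7}{60} \gamma_{2} - \frac{7}{60} \gamma_{12}
step 3: -\frac{7}{60} \gamma_{12}
Answer: -\frac{7}{60} \gamma_{12}


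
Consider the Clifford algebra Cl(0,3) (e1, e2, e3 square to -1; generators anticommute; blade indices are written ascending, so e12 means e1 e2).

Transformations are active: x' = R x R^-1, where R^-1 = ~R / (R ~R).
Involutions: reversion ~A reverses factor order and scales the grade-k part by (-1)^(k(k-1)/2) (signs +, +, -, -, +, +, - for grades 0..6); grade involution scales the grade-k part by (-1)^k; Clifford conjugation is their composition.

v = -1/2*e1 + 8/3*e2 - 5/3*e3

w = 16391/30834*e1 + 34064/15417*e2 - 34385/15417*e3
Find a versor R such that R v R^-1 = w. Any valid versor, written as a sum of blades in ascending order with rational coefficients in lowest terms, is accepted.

The midline construction: v and w both square to -365/36, so reflecting in their sum 487/15417*e1 + 75176/15417*e2 - 60080/15417*e3 exchanges them.
Answer: 487/15417*e1 + 75176/15417*e2 - 60080/15417*e3


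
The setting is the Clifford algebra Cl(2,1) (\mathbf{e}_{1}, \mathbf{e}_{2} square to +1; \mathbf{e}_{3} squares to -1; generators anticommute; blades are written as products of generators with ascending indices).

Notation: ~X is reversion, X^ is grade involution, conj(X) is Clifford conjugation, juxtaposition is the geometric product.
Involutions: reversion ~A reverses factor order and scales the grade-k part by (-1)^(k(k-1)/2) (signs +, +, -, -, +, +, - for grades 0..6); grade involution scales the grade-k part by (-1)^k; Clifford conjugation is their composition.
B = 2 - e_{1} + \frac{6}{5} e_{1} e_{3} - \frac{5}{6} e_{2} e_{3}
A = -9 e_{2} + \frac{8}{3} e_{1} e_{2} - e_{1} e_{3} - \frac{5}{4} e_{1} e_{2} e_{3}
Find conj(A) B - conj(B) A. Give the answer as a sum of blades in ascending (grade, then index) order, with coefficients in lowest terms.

first term: \frac{6}{5} + \frac{25}{24} e_{1} + \frac{101}{6} e_{2} - \frac{13}{2} e_{3} + \frac{17}{6} e_{1} e_{2} + \frac{38}{9} e_{1} e_{3} + \frac{89}{20} e_{2} e_{3} - \frac{133}{10} e_{1} e_{2} e_{3}
second term: \frac{6}{5} - \frac{25}{24} e_{1} - \frac{101}{6} e_{2} + \frac{13}{2} e_{3} - \frac{17}{6} e_{1} e_{2} - \frac{38}{9} e_{1} e_{3} - \frac{89}{20} e_{2} e_{3} - \frac{133}{10} e_{1} e_{2} e_{3}
Answer: \frac{25}{12} e_{1} + \frac{101}{3} e_{2} - 13 e_{3} + \frac{17}{3} e_{1} e_{2} + \frac{76}{9} e_{1} e_{3} + \frac{89}{10} e_{2} e_{3}


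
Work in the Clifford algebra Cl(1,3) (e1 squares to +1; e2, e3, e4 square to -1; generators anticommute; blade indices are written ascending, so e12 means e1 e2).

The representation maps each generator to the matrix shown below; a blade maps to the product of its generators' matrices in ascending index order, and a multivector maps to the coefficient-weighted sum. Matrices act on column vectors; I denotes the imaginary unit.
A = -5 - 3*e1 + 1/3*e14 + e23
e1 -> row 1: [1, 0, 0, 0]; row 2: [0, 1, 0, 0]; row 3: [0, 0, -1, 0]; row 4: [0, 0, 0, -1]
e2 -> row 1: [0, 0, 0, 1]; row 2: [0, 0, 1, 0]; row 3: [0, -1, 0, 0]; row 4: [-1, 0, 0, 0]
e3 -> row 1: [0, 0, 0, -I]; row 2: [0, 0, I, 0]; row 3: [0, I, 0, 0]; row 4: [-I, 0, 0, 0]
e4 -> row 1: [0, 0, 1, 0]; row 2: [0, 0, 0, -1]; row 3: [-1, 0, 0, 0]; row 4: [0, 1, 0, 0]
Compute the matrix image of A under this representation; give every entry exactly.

Bivector images (products of the table entries): rho(e14) = rho(e1)rho(e4) = row 1: [0, 0, 1, 0]; row 2: [0, 0, 0, -1]; row 3: [1, 0, 0, 0]; row 4: [0, -1, 0, 0]; rho(e23) = rho(e2)rho(e3) = row 1: [-I, 0, 0, 0]; row 2: [0, I, 0, 0]; row 3: [0, 0, -I, 0]; row 4: [0, 0, 0, I].
M = (-5)*1 + (-3)*rho(e1) + (1/3)*rho(e14) + (1)*rho(e23), summed entrywise (1 is the identity matrix):
Answer: row 1: [-8 - I, 0, 1/3, 0]; row 2: [0, -8 + I, 0, -1/3]; row 3: [1/3, 0, -2 - I, 0]; row 4: [0, -1/3, 0, -2 + I]


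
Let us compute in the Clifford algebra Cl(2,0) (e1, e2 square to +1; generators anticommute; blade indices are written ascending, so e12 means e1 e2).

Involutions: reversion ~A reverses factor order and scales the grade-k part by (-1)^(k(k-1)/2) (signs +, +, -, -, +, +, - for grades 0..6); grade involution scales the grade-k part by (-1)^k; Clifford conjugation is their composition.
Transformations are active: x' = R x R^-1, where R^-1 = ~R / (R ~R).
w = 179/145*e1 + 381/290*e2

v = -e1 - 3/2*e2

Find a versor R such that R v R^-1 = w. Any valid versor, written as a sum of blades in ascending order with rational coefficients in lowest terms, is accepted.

Reasoning: v^2 = w^2 = 13/4 since conjugation preserves the quadratic form; R = v + w = 34/145*e1 - 27/145*e2 is then valid when invertible, keeping its own part and reversing (v - w)/2.
Answer: 34/145*e1 - 27/145*e2


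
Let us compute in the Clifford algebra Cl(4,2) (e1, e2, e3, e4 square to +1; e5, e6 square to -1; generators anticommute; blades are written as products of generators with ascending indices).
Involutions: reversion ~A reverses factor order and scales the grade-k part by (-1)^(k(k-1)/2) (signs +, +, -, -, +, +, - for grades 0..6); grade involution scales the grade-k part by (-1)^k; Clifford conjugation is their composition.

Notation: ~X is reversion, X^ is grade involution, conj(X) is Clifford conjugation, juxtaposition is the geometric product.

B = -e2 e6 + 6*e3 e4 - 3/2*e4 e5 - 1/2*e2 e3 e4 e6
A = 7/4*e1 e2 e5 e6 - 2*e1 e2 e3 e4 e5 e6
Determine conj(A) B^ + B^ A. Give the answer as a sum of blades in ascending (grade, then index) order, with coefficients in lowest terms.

first term: 3/4*e1 e5 - 3*e1 e2 e3 e6 - 21/8*e1 e2 e4 e6 - 12*e1 e2 e5 e6 + 23/8*e1 e3 e4 e5 + 21/2*e1 e2 e3 e4 e5 e6
second term: 11/4*e1 e5 + 3*e1 e2 e3 e6 + 21/8*e1 e2 e4 e6 + 12*e1 e2 e5 e6 - 9/8*e1 e3 e4 e5 + 21/2*e1 e2 e3 e4 e5 e6
Answer: 7/2*e1 e5 + 7/4*e1 e3 e4 e5 + 21*e1 e2 e3 e4 e5 e6


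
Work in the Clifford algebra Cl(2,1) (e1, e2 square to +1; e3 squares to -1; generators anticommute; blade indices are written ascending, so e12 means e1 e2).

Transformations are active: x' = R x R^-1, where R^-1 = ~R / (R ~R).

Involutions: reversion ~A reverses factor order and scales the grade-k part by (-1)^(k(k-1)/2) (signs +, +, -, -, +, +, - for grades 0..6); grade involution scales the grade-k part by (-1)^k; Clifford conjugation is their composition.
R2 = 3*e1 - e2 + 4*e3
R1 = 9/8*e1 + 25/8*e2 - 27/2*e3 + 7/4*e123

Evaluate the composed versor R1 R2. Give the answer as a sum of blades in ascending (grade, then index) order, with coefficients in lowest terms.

Distribute over the terms of R2 (each basis-blade product reordered to ascending indices, repeated generators contracted through their squares):
R1 (3*e1) = 27/8 - 75/8*e12 + 81/2*e13 + 21/4*e23
R1 (-e2) = -25/8 - 9/8*e12 + 7/4*e13 - 27/2*e23
R1 (4*e3) = 54 - 7*e12 + 9/2*e13 + 25/2*e23
Summing the partial products and collecting blades:
Answer: 217/4 - 35/2*e12 + 187/4*e13 + 17/4*e23


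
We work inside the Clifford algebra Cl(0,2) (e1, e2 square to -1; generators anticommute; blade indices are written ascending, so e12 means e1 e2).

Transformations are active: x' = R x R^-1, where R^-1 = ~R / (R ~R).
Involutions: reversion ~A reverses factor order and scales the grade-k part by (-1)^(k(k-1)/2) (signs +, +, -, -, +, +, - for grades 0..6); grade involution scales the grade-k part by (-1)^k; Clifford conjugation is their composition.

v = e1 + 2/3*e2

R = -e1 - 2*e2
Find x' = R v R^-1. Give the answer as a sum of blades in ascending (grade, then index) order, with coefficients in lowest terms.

~R = -e1 - 2*e2, and R ~R = -5, so R^-1 = ~R / (-5).
R v = 7/3 + 4/3*e12
Answer: -1/15*e1 + 6/5*e2


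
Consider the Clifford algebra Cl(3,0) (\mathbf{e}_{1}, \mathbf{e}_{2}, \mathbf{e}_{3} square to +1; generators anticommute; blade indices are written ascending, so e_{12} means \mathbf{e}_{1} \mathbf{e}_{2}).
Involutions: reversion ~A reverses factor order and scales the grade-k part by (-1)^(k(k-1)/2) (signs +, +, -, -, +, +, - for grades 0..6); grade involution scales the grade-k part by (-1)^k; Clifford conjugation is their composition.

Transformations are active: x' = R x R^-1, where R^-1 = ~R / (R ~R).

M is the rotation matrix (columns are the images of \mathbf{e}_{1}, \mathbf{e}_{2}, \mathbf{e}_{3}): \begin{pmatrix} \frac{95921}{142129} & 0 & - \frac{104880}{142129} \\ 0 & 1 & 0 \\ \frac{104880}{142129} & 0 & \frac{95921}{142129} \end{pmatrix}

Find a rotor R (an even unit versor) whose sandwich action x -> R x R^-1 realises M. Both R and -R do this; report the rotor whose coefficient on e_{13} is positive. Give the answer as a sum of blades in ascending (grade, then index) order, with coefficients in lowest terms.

Method: write R = a + b12*e_{12} + b13*e_{13} + b23*e_{23} with a^2 + b12^2 + b13^2 + b23^2 = 1 (so R^-1 = ~R). Expanding the columns R e_j ~R gives tr M = 4a^2 - 1 and, from the antisymmetric part, M21 - M12 = -4a*b12, M13 - M31 = 4a*b13, M32 - M23 = -4a*b23.
Here tr M = \frac{333971}{142129}, so a^2 = (1 + tr M)/4 = \frac{119025}{142129} and a = ±\frac{345}{377}. Taking a = \frac{345}{377}: M21 - M12 = 0, M13 - M31 = -\frac{209760}{142129}, M32 - M23 = 0, giving b12 = 0, b13 = -\frac{152}{377}, b23 = 0, i.e. R = \frac{345}{377} - \frac{152}{377} e_{13}.
Its e_{13} coefficient is negative, so report the other preimage -R.
Answer: -\frac{345}{377} + \frac{152}{377} e_{13}. Sheet selection: the two-to-one cover makes ±R indistinguishable at the matrix level (trace \frac{333971}{142129}), so uniqueness comes from the required sign on e_{13}.


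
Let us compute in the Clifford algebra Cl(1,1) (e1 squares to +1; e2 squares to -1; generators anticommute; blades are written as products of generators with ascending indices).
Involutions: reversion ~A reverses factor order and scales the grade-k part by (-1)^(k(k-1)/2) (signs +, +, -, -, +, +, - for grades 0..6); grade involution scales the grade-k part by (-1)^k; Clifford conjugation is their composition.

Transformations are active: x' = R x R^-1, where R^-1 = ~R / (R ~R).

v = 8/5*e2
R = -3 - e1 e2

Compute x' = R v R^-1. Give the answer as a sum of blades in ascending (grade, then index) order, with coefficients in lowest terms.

~R = -3 + e1 e2, and R ~R = 8, so R^-1 = ~R / (8).
R v = 8/5*e1 - 24/5*e2
Answer: -6/5*e1 + 2*e2


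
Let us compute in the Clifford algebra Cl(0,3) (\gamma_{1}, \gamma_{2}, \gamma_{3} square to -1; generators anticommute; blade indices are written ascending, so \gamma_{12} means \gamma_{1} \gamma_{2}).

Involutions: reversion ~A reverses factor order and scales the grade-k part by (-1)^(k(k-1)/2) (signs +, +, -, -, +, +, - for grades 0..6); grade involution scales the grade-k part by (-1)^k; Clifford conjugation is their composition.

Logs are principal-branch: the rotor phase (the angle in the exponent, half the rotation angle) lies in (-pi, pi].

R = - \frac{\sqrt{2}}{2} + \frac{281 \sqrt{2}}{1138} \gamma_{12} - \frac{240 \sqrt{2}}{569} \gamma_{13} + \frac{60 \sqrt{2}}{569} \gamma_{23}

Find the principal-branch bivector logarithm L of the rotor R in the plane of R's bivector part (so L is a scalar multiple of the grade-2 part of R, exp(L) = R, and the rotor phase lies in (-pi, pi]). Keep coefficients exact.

The scalar part of R is - \frac{\sqrt{2}}{2}, so the principal-branch rotor phase is pinned; divide the bivector part by its sine to get the unit plane — L is the phase times that plane.
Concretely: cos(phase) = - \frac{\sqrt{2}}{2} gives phase = ±\frac{3 \pi}{4}, and since phase/sin(phase) is even the sign is immaterial: L = (phase/sin(phase)) * <R>_2 = (\frac{3 \sqrt{2} \pi}{4}) * <R>_2.
Answer: \frac{843 \pi}{2276} \gamma_{12} - \frac{360 \pi}{569} \gamma_{13} + \frac{90 \pi}{569} \gamma_{23}


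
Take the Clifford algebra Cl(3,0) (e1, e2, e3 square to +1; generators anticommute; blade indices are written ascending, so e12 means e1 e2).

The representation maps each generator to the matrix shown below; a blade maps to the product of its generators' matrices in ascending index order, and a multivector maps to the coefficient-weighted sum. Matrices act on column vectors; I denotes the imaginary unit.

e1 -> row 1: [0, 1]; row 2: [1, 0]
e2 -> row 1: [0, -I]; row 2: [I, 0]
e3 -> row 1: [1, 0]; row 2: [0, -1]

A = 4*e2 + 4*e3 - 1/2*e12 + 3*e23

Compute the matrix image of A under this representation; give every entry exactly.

Bivector images (products of the table entries): rho(e12) = rho(e1)rho(e2) = row 1: [I, 0]; row 2: [0, -I]; rho(e23) = rho(e2)rho(e3) = row 1: [0, I]; row 2: [I, 0].
M = (4)*rho(e2) + (4)*rho(e3) + (-1/2)*rho(e12) + (3)*rho(e23), summed entrywise:
Answer: row 1: [4 - I/2, -I]; row 2: [7*I, -4 + I/2]


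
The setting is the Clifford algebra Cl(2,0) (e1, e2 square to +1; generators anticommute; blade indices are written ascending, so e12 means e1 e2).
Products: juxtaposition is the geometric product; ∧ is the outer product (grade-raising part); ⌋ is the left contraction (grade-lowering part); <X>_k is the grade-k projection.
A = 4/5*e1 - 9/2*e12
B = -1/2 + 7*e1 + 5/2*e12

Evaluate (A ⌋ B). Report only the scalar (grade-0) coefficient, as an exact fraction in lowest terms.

step 1: 337/20 + 2*e2
Answer: 337/20


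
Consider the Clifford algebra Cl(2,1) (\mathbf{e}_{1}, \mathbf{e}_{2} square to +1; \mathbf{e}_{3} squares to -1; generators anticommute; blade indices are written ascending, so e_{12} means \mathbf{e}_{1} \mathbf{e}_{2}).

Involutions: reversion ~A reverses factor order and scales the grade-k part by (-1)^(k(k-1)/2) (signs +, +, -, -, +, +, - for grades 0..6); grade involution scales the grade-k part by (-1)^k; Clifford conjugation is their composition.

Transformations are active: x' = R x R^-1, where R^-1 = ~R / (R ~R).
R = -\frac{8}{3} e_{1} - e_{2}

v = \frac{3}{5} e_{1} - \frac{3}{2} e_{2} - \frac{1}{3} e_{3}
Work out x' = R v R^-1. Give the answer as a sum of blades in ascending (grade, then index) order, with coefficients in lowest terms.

~R = -\frac{8}{3} e_{1} - e_{2}, and R ~R = \frac{73}{9}, so R^-1 = ~R / (\frac{73}{9}).
R v = -\frac{1}{10} + \frac{23}{5} e_{12} + \frac{8}{9} e_{13} + \frac{1}{3} e_{23}
Answer: -\frac{39}{73} e_{1} + \frac{1113}{730} e_{2} + \frac{1}{3} e_{3}


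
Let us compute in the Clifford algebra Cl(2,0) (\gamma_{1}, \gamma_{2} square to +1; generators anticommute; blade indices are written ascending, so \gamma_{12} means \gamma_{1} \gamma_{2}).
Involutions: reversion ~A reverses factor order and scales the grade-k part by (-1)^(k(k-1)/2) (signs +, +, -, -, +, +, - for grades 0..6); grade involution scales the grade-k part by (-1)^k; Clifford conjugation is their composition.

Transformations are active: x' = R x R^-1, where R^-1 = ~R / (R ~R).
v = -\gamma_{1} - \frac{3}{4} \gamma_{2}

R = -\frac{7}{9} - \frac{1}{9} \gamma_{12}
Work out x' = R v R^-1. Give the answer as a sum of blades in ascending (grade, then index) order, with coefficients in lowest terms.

~R = -\frac{7}{9} + \frac{1}{9} \gamma_{12}, and R ~R = \frac{50}{81}, so R^-1 = ~R / (\frac{50}{81}).
R v = \frac{31}{36} \gamma_{1} + \frac{17}{36} \gamma_{2}
Answer: -\frac{117}{100} \gamma_{1} - \frac{11}{25} \gamma_{2}


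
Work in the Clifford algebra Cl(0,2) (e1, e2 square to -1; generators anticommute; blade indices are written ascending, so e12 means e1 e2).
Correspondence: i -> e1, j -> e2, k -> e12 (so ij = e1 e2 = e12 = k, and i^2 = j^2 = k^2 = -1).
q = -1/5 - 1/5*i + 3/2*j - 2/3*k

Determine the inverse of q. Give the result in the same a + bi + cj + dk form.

In blades: q = -1/5 - 1/5*e1 + 3/2*e2 - 2/3*e12.
With qbar = -1/5 + 1/5*e1 - 3/2*e2 + 2/3*e12 (scalar fixed, mapped units negated), q qbar = 2497/900 (the sum of squared coefficients), so q^-1 = qbar / (2497/900) = -180/2497 + 180/2497*e1 - 1350/2497*e2 + 600/2497*e12; translating back:
Answer: -180/2497 + 180/2497*i - 1350/2497*j + 600/2497*k
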